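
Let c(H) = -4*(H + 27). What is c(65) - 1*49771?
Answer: -50139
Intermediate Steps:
c(H) = -108 - 4*H (c(H) = -4*(27 + H) = -108 - 4*H)
c(65) - 1*49771 = (-108 - 4*65) - 1*49771 = (-108 - 260) - 49771 = -368 - 49771 = -50139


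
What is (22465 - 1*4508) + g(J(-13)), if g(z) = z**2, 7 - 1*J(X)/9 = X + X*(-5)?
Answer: 181982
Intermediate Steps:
J(X) = 63 + 36*X (J(X) = 63 - 9*(X + X*(-5)) = 63 - 9*(X - 5*X) = 63 - (-36)*X = 63 + 36*X)
(22465 - 1*4508) + g(J(-13)) = (22465 - 1*4508) + (63 + 36*(-13))**2 = (22465 - 4508) + (63 - 468)**2 = 17957 + (-405)**2 = 17957 + 164025 = 181982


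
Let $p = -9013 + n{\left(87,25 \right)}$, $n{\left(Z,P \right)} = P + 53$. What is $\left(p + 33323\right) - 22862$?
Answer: $1526$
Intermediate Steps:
$n{\left(Z,P \right)} = 53 + P$
$p = -8935$ ($p = -9013 + \left(53 + 25\right) = -9013 + 78 = -8935$)
$\left(p + 33323\right) - 22862 = \left(-8935 + 33323\right) - 22862 = 24388 - 22862 = 1526$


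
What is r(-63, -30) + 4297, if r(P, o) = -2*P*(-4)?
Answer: 3793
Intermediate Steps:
r(P, o) = 8*P
r(-63, -30) + 4297 = 8*(-63) + 4297 = -504 + 4297 = 3793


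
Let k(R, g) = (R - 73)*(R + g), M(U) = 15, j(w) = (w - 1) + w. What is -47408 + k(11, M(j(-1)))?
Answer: -49020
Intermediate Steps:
j(w) = -1 + 2*w (j(w) = (-1 + w) + w = -1 + 2*w)
k(R, g) = (-73 + R)*(R + g)
-47408 + k(11, M(j(-1))) = -47408 + (11**2 - 73*11 - 73*15 + 11*15) = -47408 + (121 - 803 - 1095 + 165) = -47408 - 1612 = -49020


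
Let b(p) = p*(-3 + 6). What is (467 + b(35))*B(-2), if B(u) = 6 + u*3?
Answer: 0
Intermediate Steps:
b(p) = 3*p (b(p) = p*3 = 3*p)
B(u) = 6 + 3*u
(467 + b(35))*B(-2) = (467 + 3*35)*(6 + 3*(-2)) = (467 + 105)*(6 - 6) = 572*0 = 0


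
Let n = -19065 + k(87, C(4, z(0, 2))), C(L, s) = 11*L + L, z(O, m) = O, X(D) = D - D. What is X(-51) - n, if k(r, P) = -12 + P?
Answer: 19029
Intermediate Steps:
X(D) = 0
C(L, s) = 12*L
n = -19029 (n = -19065 + (-12 + 12*4) = -19065 + (-12 + 48) = -19065 + 36 = -19029)
X(-51) - n = 0 - 1*(-19029) = 0 + 19029 = 19029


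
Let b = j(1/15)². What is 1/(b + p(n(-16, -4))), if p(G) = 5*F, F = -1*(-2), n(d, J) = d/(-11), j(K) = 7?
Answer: 1/59 ≈ 0.016949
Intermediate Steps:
n(d, J) = -d/11 (n(d, J) = d*(-1/11) = -d/11)
F = 2
p(G) = 10 (p(G) = 5*2 = 10)
b = 49 (b = 7² = 49)
1/(b + p(n(-16, -4))) = 1/(49 + 10) = 1/59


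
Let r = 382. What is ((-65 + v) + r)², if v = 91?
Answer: 166464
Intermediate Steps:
((-65 + v) + r)² = ((-65 + 91) + 382)² = (26 + 382)² = 408² = 166464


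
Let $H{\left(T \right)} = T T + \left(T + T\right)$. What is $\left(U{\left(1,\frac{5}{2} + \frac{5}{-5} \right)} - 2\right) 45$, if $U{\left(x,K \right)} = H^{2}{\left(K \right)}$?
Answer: $\frac{18405}{16} \approx 1150.3$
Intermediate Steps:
$H{\left(T \right)} = T^{2} + 2 T$
$U{\left(x,K \right)} = K^{2} \left(2 + K\right)^{2}$ ($U{\left(x,K \right)} = \left(K \left(2 + K\right)\right)^{2} = K^{2} \left(2 + K\right)^{2}$)
$\left(U{\left(1,\frac{5}{2} + \frac{5}{-5} \right)} - 2\right) 45 = \left(\left(\frac{5}{2} + \frac{5}{-5}\right)^{2} \left(2 + \left(\frac{5}{2} + \frac{5}{-5}\right)\right)^{2} - 2\right) 45 = \left(\left(5 \cdot \frac{1}{2} + 5 \left(- \frac{1}{5}\right)\right)^{2} \left(2 + \left(5 \cdot \frac{1}{2} + 5 \left(- \frac{1}{5}\right)\right)\right)^{2} - 2\right) 45 = \left(\left(\frac{5}{2} - 1\right)^{2} \left(2 + \left(\frac{5}{2} - 1\right)\right)^{2} - 2\right) 45 = \left(\left(\frac{3}{2}\right)^{2} \left(2 + \frac{3}{2}\right)^{2} - 2\right) 45 = \left(\frac{9 \left(\frac{7}{2}\right)^{2}}{4} - 2\right) 45 = \left(\frac{9}{4} \cdot \frac{49}{4} - 2\right) 45 = \left(\frac{441}{16} - 2\right) 45 = \frac{409}{16} \cdot 45 = \frac{18405}{16}$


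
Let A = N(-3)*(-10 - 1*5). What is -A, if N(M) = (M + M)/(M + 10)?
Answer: -90/7 ≈ -12.857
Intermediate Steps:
N(M) = 2*M/(10 + M) (N(M) = (2*M)/(10 + M) = 2*M/(10 + M))
A = 90/7 (A = (2*(-3)/(10 - 3))*(-10 - 1*5) = (2*(-3)/7)*(-10 - 5) = (2*(-3)*(1/7))*(-15) = -6/7*(-15) = 90/7 ≈ 12.857)
-A = -1*90/7 = -90/7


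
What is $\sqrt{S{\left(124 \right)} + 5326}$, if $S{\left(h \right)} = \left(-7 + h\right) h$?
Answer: $\sqrt{19834} \approx 140.83$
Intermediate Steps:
$S{\left(h \right)} = h \left(-7 + h\right)$
$\sqrt{S{\left(124 \right)} + 5326} = \sqrt{124 \left(-7 + 124\right) + 5326} = \sqrt{124 \cdot 117 + 5326} = \sqrt{14508 + 5326} = \sqrt{19834}$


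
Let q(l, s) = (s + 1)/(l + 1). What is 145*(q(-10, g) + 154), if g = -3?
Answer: 201260/9 ≈ 22362.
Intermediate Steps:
q(l, s) = (1 + s)/(1 + l)
145*(q(-10, g) + 154) = 145*((1 - 3)/(1 - 10) + 154) = 145*(-2/(-9) + 154) = 145*(-⅑*(-2) + 154) = 145*(2/9 + 154) = 145*(1388/9) = 201260/9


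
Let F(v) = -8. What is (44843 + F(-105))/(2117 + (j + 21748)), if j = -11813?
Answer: 44835/12052 ≈ 3.7201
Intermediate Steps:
(44843 + F(-105))/(2117 + (j + 21748)) = (44843 - 8)/(2117 + (-11813 + 21748)) = 44835/(2117 + 9935) = 44835/12052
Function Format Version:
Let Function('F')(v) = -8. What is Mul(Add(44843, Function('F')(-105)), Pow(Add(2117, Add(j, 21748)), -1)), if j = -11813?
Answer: Rational(44835, 12052) ≈ 3.7201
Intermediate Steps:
Mul(Add(44843, Function('F')(-105)), Pow(Add(2117, Add(j, 21748)), -1)) = Mul(Add(44843, -8), Pow(Add(2117, Add(-11813, 21748)), -1)) = Mul(44835, Pow(Add(2117, 9935), -1)) = Mul(44835, Pow(12052, -1)) = Mul(44835, Rational(1, 12052)) = Rational(44835, 12052)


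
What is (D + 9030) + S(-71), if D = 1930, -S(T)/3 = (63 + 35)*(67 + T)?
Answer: 12136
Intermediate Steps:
S(T) = -19698 - 294*T (S(T) = -3*(63 + 35)*(67 + T) = -294*(67 + T) = -3*(6566 + 98*T) = -19698 - 294*T)
(D + 9030) + S(-71) = (1930 + 9030) + (-19698 - 294*(-71)) = 10960 + (-19698 + 20874) = 10960 + 1176 = 12136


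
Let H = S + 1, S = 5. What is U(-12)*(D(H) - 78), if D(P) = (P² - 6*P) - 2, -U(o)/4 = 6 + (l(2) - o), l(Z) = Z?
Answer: 6400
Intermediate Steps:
U(o) = -32 + 4*o (U(o) = -4*(6 + (2 - o)) = -4*(8 - o) = -32 + 4*o)
H = 6 (H = 5 + 1 = 6)
D(P) = -2 + P² - 6*P
U(-12)*(D(H) - 78) = (-32 + 4*(-12))*((-2 + 6² - 6*6) - 78) = (-32 - 48)*((-2 + 36 - 36) - 78) = -80*(-2 - 78) = -80*(-80) = 6400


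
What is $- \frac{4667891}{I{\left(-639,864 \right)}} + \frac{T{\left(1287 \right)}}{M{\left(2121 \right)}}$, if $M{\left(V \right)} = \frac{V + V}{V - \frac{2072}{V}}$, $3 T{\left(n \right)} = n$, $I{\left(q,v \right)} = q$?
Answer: $\frac{686206041727}{91258146} \approx 7519.4$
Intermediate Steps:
$T{\left(n \right)} = \frac{n}{3}$
$M{\left(V \right)} = \frac{2 V}{V - \frac{2072}{V}}$
$- \frac{4667891}{I{\left(-639,864 \right)}} + \frac{T{\left(1287 \right)}}{M{\left(2121 \right)}} = - \frac{4667891}{-639} + \frac{\frac{1}{3} \cdot 1287}{2 \cdot 2121^{2} \frac{1}{-2072 + 2121^{2}}} = \left(-4667891\right) \left(- \frac{1}{639}\right) + \frac{429}{2 \cdot 4498641 \frac{1}{-2072 + 4498641}} = \frac{4667891}{639} + \frac{429}{2 \cdot 4498641 \cdot \frac{1}{4496569}} = \frac{4667891}{639} + \frac{429}{\frac{1285326}{642367}} = \frac{4667891}{639} + 429 \cdot \frac{642367}{1285326} = \frac{4667891}{639} + \frac{91858481}{428442} = \frac{686206041727}{91258146}$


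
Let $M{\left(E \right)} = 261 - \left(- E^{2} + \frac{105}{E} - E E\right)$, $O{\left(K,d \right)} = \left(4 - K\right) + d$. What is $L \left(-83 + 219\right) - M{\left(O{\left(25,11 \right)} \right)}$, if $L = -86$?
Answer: $- \frac{24335}{2} \approx -12168.0$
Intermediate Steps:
$O{\left(K,d \right)} = 4 + d - K$
$M{\left(E \right)} = 261 - \frac{105}{E} + 2 E^{2}$ ($M{\left(E \right)} = 261 + \left(\left(E^{2} + E^{2}\right) - \frac{105}{E}\right) = 261 + \left(2 E^{2} - \frac{105}{E}\right) = 261 + \left(- \frac{105}{E} + 2 E^{2}\right) = 261 - \frac{105}{E} + 2 E^{2}$)
$L \left(-83 + 219\right) - M{\left(O{\left(25,11 \right)} \right)} = - 86 \left(-83 + 219\right) - \left(261 - \frac{105}{4 + 11 - 25} + 2 \left(4 + 11 - 25\right)^{2}\right) = \left(-86\right) 136 - \left(261 - \frac{105}{4 + 11 - 25} + 2 \left(4 + 11 - 25\right)^{2}\right) = -11696 - \left(261 - \frac{105}{-10} + 2 \left(-10\right)^{2}\right) = -11696 - \left(261 - - \frac{21}{2} + 2 \cdot 100\right) = -11696 - \left(261 + \frac{21}{2} + 200\right) = -11696 - \frac{943}{2} = - \frac{24335}{2}$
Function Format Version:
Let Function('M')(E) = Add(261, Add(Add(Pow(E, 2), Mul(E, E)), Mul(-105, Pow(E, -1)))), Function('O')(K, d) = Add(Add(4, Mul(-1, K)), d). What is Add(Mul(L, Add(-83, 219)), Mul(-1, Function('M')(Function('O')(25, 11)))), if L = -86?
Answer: Rational(-24335, 2) ≈ -12168.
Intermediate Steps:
Function('O')(K, d) = Add(4, d, Mul(-1, K))
Function('M')(E) = Add(261, Mul(-105, Pow(E, -1)), Mul(2, Pow(E, 2))) (Function('M')(E) = Add(261, Add(Add(Pow(E, 2), Pow(E, 2)), Mul(-105, Pow(E, -1)))) = Add(261, Add(Mul(2, Pow(E, 2)), Mul(-105, Pow(E, -1)))) = Add(261, Add(Mul(-105, Pow(E, -1)), Mul(2, Pow(E, 2)))) = Add(261, Mul(-105, Pow(E, -1)), Mul(2, Pow(E, 2))))
Add(Mul(L, Add(-83, 219)), Mul(-1, Function('M')(Function('O')(25, 11)))) = Add(Mul(-86, Add(-83, 219)), Mul(-1, Add(261, Mul(-105, Pow(Add(4, 11, Mul(-1, 25)), -1)), Mul(2, Pow(Add(4, 11, Mul(-1, 25)), 2))))) = Add(Mul(-86, 136), Mul(-1, Add(261, Mul(-105, Pow(Add(4, 11, -25), -1)), Mul(2, Pow(Add(4, 11, -25), 2))))) = Add(-11696, Mul(-1, Add(261, Mul(-105, Pow(-10, -1)), Mul(2, Pow(-10, 2))))) = Add(-11696, Mul(-1, Add(261, Mul(-105, Rational(-1, 10)), Mul(2, 100)))) = Add(-11696, Mul(-1, Add(261, Rational(21, 2), 200))) = Add(-11696, Mul(-1, Rational(943, 2))) = Add(-11696, Rational(-943, 2)) = Rational(-24335, 2)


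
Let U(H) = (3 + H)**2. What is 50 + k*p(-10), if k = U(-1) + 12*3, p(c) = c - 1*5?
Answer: -550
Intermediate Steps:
p(c) = -5 + c (p(c) = c - 5 = -5 + c)
k = 40 (k = (3 - 1)**2 + 12*3 = 2**2 + 36 = 4 + 36 = 40)
50 + k*p(-10) = 50 + 40*(-5 - 10) = 50 + 40*(-15) = 50 - 600 = -550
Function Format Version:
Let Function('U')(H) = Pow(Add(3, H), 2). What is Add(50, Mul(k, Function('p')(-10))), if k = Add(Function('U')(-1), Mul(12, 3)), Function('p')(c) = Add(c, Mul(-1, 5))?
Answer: -550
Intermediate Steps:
Function('p')(c) = Add(-5, c) (Function('p')(c) = Add(c, -5) = Add(-5, c))
k = 40 (k = Add(Pow(Add(3, -1), 2), Mul(12, 3)) = Add(Pow(2, 2), 36) = Add(4, 36) = 40)
Add(50, Mul(k, Function('p')(-10))) = Add(50, Mul(40, Add(-5, -10))) = Add(50, Mul(40, -15)) = Add(50, -600) = -550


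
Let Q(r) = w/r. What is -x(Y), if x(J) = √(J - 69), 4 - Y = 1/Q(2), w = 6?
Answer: -14*I*√3/3 ≈ -8.0829*I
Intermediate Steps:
Q(r) = 6/r
Y = 11/3 (Y = 4 - 1/(6/2) = 4 - 1/(6*(½)) = 4 - 1/3 = 4 - 1*⅓ = 4 - ⅓ = 11/3 ≈ 3.6667)
x(J) = √(-69 + J)
-x(Y) = -√(-69 + 11/3) = -√(-196/3) = -14*I*√3/3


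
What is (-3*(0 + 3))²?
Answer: 81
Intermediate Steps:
(-3*(0 + 3))² = (-3*3)² = (-9)² = 81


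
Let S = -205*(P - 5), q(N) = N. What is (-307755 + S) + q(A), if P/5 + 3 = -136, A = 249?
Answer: -164006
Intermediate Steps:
P = -695 (P = -15 + 5*(-136) = -15 - 680 = -695)
S = 143500 (S = -205*(-695 - 5) = -205*(-700) = 143500)
(-307755 + S) + q(A) = (-307755 + 143500) + 249 = -164255 + 249 = -164006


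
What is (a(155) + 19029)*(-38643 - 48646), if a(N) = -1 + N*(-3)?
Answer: -1620345707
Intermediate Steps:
a(N) = -1 - 3*N
(a(155) + 19029)*(-38643 - 48646) = ((-1 - 3*155) + 19029)*(-38643 - 48646) = ((-1 - 465) + 19029)*(-87289) = (-466 + 19029)*(-87289) = 18563*(-87289) = -1620345707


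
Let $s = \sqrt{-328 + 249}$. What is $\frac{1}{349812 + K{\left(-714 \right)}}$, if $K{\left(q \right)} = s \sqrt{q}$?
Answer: $\frac{738}{258161137} + \frac{\sqrt{56406}}{122368378938} \approx 2.8606 \cdot 10^{-6}$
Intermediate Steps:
$s = i \sqrt{79}$ ($s = \sqrt{-79} = i \sqrt{79} \approx 8.8882 i$)
$K{\left(q \right)} = i \sqrt{79} \sqrt{q}$
$\frac{1}{349812 + K{\left(-714 \right)}} = \frac{1}{349812 + i \sqrt{79} \sqrt{-714}} = \frac{1}{349812 + i \sqrt{79} i \sqrt{714}} = \frac{1}{349812 - \sqrt{56406}}$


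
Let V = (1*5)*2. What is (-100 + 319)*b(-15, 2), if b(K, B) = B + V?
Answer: 2628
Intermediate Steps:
V = 10 (V = 5*2 = 10)
b(K, B) = 10 + B (b(K, B) = B + 10 = 10 + B)
(-100 + 319)*b(-15, 2) = (-100 + 319)*(10 + 2) = 219*12 = 2628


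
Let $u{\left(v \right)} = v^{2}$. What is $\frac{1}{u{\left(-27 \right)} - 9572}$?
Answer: $- \frac{1}{8843} \approx -0.00011308$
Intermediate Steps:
$\frac{1}{u{\left(-27 \right)} - 9572} = \frac{1}{\left(-27\right)^{2} - 9572} = \frac{1}{729 - 9572} = \frac{1}{-8843} = - \frac{1}{8843}$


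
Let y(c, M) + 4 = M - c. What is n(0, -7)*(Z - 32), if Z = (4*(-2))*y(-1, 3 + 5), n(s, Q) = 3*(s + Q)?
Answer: 1512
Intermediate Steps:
y(c, M) = -4 + M - c (y(c, M) = -4 + (M - c) = -4 + M - c)
n(s, Q) = 3*Q + 3*s (n(s, Q) = 3*(Q + s) = 3*Q + 3*s)
Z = -40 (Z = (4*(-2))*(-4 + (3 + 5) - 1*(-1)) = -8*(-4 + 8 + 1) = -8*5 = -40)
n(0, -7)*(Z - 32) = (3*(-7) + 3*0)*(-40 - 32) = (-21 + 0)*(-72) = -21*(-72) = 1512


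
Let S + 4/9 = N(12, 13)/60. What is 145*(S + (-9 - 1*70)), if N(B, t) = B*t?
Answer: -100282/9 ≈ -11142.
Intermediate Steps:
S = 97/45 (S = -4/9 + (12*13)/60 = -4/9 + 156*(1/60) = -4/9 + 13/5 = 97/45 ≈ 2.1556)
145*(S + (-9 - 1*70)) = 145*(97/45 + (-9 - 1*70)) = 145*(97/45 + (-9 - 70)) = 145*(97/45 - 79) = 145*(-3458/45) = -100282/9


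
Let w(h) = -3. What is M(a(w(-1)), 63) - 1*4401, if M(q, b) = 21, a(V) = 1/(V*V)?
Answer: -4380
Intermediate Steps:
a(V) = V⁻²
M(a(w(-1)), 63) - 1*4401 = 21 - 1*4401 = 21 - 4401 = -4380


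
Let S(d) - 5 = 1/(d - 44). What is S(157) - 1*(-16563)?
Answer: 1872185/113 ≈ 16568.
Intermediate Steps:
S(d) = 5 + 1/(-44 + d) (S(d) = 5 + 1/(d - 44) = 5 + 1/(-44 + d))
S(157) - 1*(-16563) = (-219 + 5*157)/(-44 + 157) - 1*(-16563) = (-219 + 785)/113 + 16563 = (1/113)*566 + 16563 = 566/113 + 16563 = 1872185/113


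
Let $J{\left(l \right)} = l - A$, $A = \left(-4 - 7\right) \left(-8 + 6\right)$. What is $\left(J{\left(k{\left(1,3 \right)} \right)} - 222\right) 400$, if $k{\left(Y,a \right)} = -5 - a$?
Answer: $-100800$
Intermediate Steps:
$A = 22$ ($A = \left(-11\right) \left(-2\right) = 22$)
$J{\left(l \right)} = -22 + l$ ($J{\left(l \right)} = l - 22 = -22 + l$)
$\left(J{\left(k{\left(1,3 \right)} \right)} - 222\right) 400 = \left(\left(-22 - 8\right) - 222\right) 400 = \left(-30 - 222\right) 400 = \left(-252\right) 400 = -100800$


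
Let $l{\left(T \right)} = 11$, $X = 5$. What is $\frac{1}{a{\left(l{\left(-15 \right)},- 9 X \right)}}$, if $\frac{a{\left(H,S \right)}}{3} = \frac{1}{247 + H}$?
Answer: $86$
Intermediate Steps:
$a{\left(H,S \right)} = \frac{3}{247 + H}$
$\frac{1}{a{\left(l{\left(-15 \right)},- 9 X \right)}} = \frac{1}{3 \frac{1}{247 + 11}} = \frac{1}{3 \cdot \frac{1}{258}} = \frac{1}{\frac{1}{86}} = 86$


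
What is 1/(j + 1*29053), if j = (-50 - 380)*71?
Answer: -1/1477 ≈ -0.00067705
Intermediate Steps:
j = -30530 (j = -430*71 = -30530)
1/(j + 1*29053) = 1/(-30530 + 1*29053) = 1/(-30530 + 29053) = 1/(-1477) = -1/1477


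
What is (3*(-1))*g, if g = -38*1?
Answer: 114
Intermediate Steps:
g = -38
(3*(-1))*g = (3*(-1))*(-38) = -3*(-38) = 114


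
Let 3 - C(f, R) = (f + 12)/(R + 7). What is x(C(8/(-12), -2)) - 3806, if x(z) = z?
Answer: -57079/15 ≈ -3805.3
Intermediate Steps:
C(f, R) = 3 - (12 + f)/(7 + R) (C(f, R) = 3 - (f + 12)/(R + 7) = 3 - (12 + f)/(7 + R))
x(C(8/(-12), -2)) - 3806 = (9 - 8/(-12) + 3*(-2))/(7 - 2) - 3806 = (9 - 8*(-1)/12 - 6)/5 - 3806 = (9 - 1*(-2/3) - 6)/5 - 3806 = (9 + 2/3 - 6)/5 - 3806 = (1/5)*(11/3) - 3806 = 11/15 - 3806 = -57079/15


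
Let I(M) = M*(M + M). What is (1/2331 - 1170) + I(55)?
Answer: 11375281/2331 ≈ 4880.0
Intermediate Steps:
I(M) = 2*M² (I(M) = M*(2*M) = 2*M²)
(1/2331 - 1170) + I(55) = (1/2331 - 1170) + 2*55² = (1/2331 - 1170) + 2*3025 = -2727269/2331 + 6050 = 11375281/2331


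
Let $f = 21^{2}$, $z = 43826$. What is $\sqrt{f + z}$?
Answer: $\sqrt{44267} \approx 210.4$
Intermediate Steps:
$f = 441$
$\sqrt{f + z} = \sqrt{441 + 43826} = \sqrt{44267}$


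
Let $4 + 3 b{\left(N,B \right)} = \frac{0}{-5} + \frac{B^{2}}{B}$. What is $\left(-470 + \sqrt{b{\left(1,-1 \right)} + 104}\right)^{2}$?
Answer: $\frac{\left(1410 - \sqrt{921}\right)^{2}}{9} \approx 2.1149 \cdot 10^{5}$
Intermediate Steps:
$b{\left(N,B \right)} = - \frac{4}{3} + \frac{B}{3}$ ($b{\left(N,B \right)} = - \frac{4}{3} + \frac{\frac{0}{-5} + \frac{B^{2}}{B}}{3} = - \frac{4}{3} + \frac{0 \left(- \frac{1}{5}\right) + B}{3} = - \frac{4}{3} + \frac{0 + B}{3} = - \frac{4}{3} + \frac{B}{3}$)
$\left(-470 + \sqrt{b{\left(1,-1 \right)} + 104}\right)^{2} = \left(-470 + \sqrt{\left(- \frac{4}{3} + \frac{1}{3} \left(-1\right)\right) + 104}\right)^{2} = \left(-470 + \sqrt{\left(- \frac{4}{3} - \frac{1}{3}\right) + 104}\right)^{2} = \left(-470 + \sqrt{- \frac{5}{3} + 104}\right)^{2} = \left(-470 + \sqrt{\frac{307}{3}}\right)^{2} = \left(-470 + \frac{\sqrt{921}}{3}\right)^{2}$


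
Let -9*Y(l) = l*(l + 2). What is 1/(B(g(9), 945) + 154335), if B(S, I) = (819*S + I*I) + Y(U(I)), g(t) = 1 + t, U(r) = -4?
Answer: 9/9499942 ≈ 9.4737e-7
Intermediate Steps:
Y(l) = -l*(2 + l)/9 (Y(l) = -l*(l + 2)/9 = -l*(2 + l)/9)
B(S, I) = -8/9 + I² + 819*S (B(S, I) = (819*S + I*I) - ⅑*(-4)*(2 - 4) = (819*S + I²) - ⅑*(-4)*(-2) = (I² + 819*S) - 8/9 = -8/9 + I² + 819*S)
1/(B(g(9), 945) + 154335) = 1/((-8/9 + 945² + 819*(1 + 9)) + 154335) = 1/((-8/9 + 893025 + 819*10) + 154335) = 1/((-8/9 + 893025 + 8190) + 154335) = 1/(8110927/9 + 154335) = 1/(9499942/9) = 9/9499942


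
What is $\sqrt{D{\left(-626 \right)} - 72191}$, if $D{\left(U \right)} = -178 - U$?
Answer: $i \sqrt{71743} \approx 267.85 i$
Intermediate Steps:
$\sqrt{D{\left(-626 \right)} - 72191} = \sqrt{\left(-178 - -626\right) - 72191} = \sqrt{\left(-178 + 626\right) - 72191} = \sqrt{448 - 72191} = \sqrt{-71743} = i \sqrt{71743}$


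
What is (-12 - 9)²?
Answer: 441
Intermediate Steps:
(-12 - 9)² = (-21)² = 441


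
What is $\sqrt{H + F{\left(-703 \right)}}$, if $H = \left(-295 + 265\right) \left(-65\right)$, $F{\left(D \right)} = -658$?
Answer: $2 \sqrt{323} \approx 35.944$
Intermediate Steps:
$H = 1950$ ($H = \left(-30\right) \left(-65\right) = 1950$)
$\sqrt{H + F{\left(-703 \right)}} = \sqrt{1950 - 658} = \sqrt{1292} = 2 \sqrt{323}$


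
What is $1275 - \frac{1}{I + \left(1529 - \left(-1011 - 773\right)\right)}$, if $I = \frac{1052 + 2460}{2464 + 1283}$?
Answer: $\frac{15832083078}{12417323} \approx 1275.0$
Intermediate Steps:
$I = \frac{3512}{3747} \approx 0.93728$
$1275 - \frac{1}{I + \left(1529 - \left(-1011 - 773\right)\right)} = 1275 - \frac{1}{\frac{3512}{3747} + \left(1529 - \left(-1011 - 773\right)\right)} = 1275 - \frac{1}{\frac{3512}{3747} + \left(1529 - -1784\right)} = 1275 - \frac{1}{\frac{3512}{3747} + \left(1529 + 1784\right)} = 1275 - \frac{1}{\frac{3512}{3747} + 3313} = 1275 - \frac{1}{\frac{12417323}{3747}} = 1275 - \frac{3747}{12417323} = \frac{15832083078}{12417323}$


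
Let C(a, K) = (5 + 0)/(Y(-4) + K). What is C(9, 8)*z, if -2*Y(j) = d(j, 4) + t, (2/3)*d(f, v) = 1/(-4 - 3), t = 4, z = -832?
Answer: -116480/171 ≈ -681.17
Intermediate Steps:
d(f, v) = -3/14 (d(f, v) = 3/(2*(-4 - 3)) = (3/2)/(-7) = (3/2)*(-⅐) = -3/14)
Y(j) = -53/28 (Y(j) = -(-3/14 + 4)/2 = -½*53/14 = -53/28)
C(a, K) = 5/(-53/28 + K) (C(a, K) = (5 + 0)/(-53/28 + K) = 5/(-53/28 + K))
C(9, 8)*z = (140/(-53 + 28*8))*(-832) = (140/(-53 + 224))*(-832) = (140/171)*(-832) = -116480/171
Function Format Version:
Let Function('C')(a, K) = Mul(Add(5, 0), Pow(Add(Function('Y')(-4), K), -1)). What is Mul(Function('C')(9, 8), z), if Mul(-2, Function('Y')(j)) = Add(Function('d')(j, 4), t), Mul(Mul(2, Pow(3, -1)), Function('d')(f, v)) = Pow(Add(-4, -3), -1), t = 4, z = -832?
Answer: Rational(-116480, 171) ≈ -681.17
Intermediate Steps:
Function('d')(f, v) = Rational(-3, 14) (Function('d')(f, v) = Mul(Rational(3, 2), Pow(Add(-4, -3), -1)) = Mul(Rational(3, 2), Pow(-7, -1)) = Mul(Rational(3, 2), Rational(-1, 7)) = Rational(-3, 14))
Function('Y')(j) = Rational(-53, 28) (Function('Y')(j) = Mul(Rational(-1, 2), Add(Rational(-3, 14), 4)) = Mul(Rational(-1, 2), Rational(53, 14)) = Rational(-53, 28))
Function('C')(a, K) = Mul(5, Pow(Add(Rational(-53, 28), K), -1)) (Function('C')(a, K) = Mul(Add(5, 0), Pow(Add(Rational(-53, 28), K), -1)) = Mul(5, Pow(Add(Rational(-53, 28), K), -1)))
Mul(Function('C')(9, 8), z) = Mul(Mul(140, Pow(Add(-53, Mul(28, 8)), -1)), -832) = Mul(Mul(140, Pow(Add(-53, 224), -1)), -832) = Mul(Mul(140, Pow(171, -1)), -832) = Mul(Mul(140, Rational(1, 171)), -832) = Mul(Rational(140, 171), -832) = Rational(-116480, 171)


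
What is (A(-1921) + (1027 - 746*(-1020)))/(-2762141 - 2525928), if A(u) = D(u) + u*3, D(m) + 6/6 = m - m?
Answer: -756183/5288069 ≈ -0.14300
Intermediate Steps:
D(m) = -1 (D(m) = -1 + (m - m) = -1 + 0 = -1)
A(u) = -1 + 3*u (A(u) = -1 + u*3 = -1 + 3*u)
(A(-1921) + (1027 - 746*(-1020)))/(-2762141 - 2525928) = ((-1 + 3*(-1921)) + (1027 - 746*(-1020)))/(-2762141 - 2525928) = ((-1 - 5763) + (1027 + 760920))/(-5288069) = (-5764 + 761947)*(-1/5288069) = 756183*(-1/5288069) = -756183/5288069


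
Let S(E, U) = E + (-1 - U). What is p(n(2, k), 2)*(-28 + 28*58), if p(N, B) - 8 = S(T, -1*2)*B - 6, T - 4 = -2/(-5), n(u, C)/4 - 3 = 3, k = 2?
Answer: 102144/5 ≈ 20429.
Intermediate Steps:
n(u, C) = 24 (n(u, C) = 12 + 4*3 = 12 + 12 = 24)
T = 22/5 (T = 4 - 2/(-5) = 4 - 2*(-⅕) = 4 + ⅖ = 22/5 ≈ 4.4000)
S(E, U) = -1 + E - U
p(N, B) = 2 + 27*B/5 (p(N, B) = 8 + ((-1 + 22/5 - (-1)*2)*B - 6) = 8 + ((-1 + 22/5 - 1*(-2))*B - 6) = 8 + ((-1 + 22/5 + 2)*B - 6) = 8 + (27*B/5 - 6) = 8 + (-6 + 27*B/5) = 2 + 27*B/5)
p(n(2, k), 2)*(-28 + 28*58) = (2 + (27/5)*2)*(-28 + 28*58) = (2 + 54/5)*(-28 + 1624) = (64/5)*1596 = 102144/5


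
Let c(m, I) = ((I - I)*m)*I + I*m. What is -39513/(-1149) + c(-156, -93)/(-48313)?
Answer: 630773959/18503879 ≈ 34.089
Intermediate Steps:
c(m, I) = I*m (c(m, I) = (0*m)*I + I*m = 0*I + I*m = 0 + I*m = I*m)
-39513/(-1149) + c(-156, -93)/(-48313) = -39513/(-1149) - 93*(-156)/(-48313) = -39513*(-1/1149) + 14508*(-1/48313) = 13171/383 - 14508/48313 = 630773959/18503879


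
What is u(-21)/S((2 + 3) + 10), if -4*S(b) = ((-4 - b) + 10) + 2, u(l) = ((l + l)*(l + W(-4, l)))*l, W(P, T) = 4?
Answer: -8568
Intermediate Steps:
u(l) = 2*l²*(4 + l) (u(l) = ((l + l)*(l + 4))*l = ((2*l)*(4 + l))*l = (2*l*(4 + l))*l = 2*l²*(4 + l))
S(b) = -2 + b/4 (S(b) = -(((-4 - b) + 10) + 2)/4 = -((6 - b) + 2)/4 = -(8 - b)/4 = -2 + b/4)
u(-21)/S((2 + 3) + 10) = (2*(-21)²*(4 - 21))/(-2 + ((2 + 3) + 10)/4) = (2*441*(-17))/(-2 + (5 + 10)/4) = -14994/(-2 + (¼)*15) = -14994/(-2 + 15/4) = -14994/7/4 = -14994*4/7 = -8568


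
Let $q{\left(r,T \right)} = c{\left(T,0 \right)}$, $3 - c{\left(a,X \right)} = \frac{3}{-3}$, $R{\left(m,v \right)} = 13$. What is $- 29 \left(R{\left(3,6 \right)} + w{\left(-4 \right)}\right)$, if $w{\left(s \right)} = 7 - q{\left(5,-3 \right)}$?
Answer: $-464$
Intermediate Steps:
$c{\left(a,X \right)} = 4$ ($c{\left(a,X \right)} = 3 - \frac{3}{-3} = 3 - 3 \left(- \frac{1}{3}\right) = 3 - -1 = 3 + 1 = 4$)
$q{\left(r,T \right)} = 4$
$w{\left(s \right)} = 3$ ($w{\left(s \right)} = 7 - 4 = 3$)
$- 29 \left(R{\left(3,6 \right)} + w{\left(-4 \right)}\right) = - 29 \left(13 + 3\right) = \left(-29\right) 16 = -464$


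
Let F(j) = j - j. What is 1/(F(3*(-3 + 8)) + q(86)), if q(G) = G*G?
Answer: 1/7396 ≈ 0.00013521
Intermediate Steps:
q(G) = G²
F(j) = 0
1/(F(3*(-3 + 8)) + q(86)) = 1/(0 + 86²) = 1/(0 + 7396) = 1/7396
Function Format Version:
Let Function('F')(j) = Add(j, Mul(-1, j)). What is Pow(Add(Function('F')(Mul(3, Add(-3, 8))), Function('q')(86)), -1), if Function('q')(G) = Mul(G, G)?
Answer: Rational(1, 7396) ≈ 0.00013521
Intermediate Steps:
Function('q')(G) = Pow(G, 2)
Function('F')(j) = 0
Pow(Add(Function('F')(Mul(3, Add(-3, 8))), Function('q')(86)), -1) = Pow(Add(0, Pow(86, 2)), -1) = Pow(Add(0, 7396), -1) = Pow(7396, -1) = Rational(1, 7396)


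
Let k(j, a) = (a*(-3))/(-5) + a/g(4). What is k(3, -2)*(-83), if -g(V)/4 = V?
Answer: 3569/40 ≈ 89.225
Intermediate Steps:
g(V) = -4*V
k(j, a) = 43*a/80 (k(j, a) = (a*(-3))/(-5) + a/((-4*4)) = -3*a*(-⅕) + a/(-16) = 3*a/5 + a*(-1/16) = 3*a/5 - a/16 = 43*a/80)
k(3, -2)*(-83) = ((43/80)*(-2))*(-83) = -43/40*(-83) = 3569/40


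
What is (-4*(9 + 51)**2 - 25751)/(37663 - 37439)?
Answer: -40151/224 ≈ -179.25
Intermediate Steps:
(-4*(9 + 51)**2 - 25751)/(37663 - 37439) = (-4*60**2 - 25751)/224 = (-4*3600 - 25751)*(1/224) = (-14400 - 25751)*(1/224) = -40151*1/224 = -40151/224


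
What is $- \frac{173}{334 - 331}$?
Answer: $- \frac{173}{3} \approx -57.667$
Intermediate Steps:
$- \frac{173}{334 - 331} = - \frac{173}{3}$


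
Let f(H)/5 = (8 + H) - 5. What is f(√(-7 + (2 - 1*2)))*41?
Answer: 615 + 205*I*√7 ≈ 615.0 + 542.38*I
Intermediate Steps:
f(H) = 15 + 5*H (f(H) = 5*((8 + H) - 5) = 5*(3 + H) = 15 + 5*H)
f(√(-7 + (2 - 1*2)))*41 = (15 + 5*√(-7 + (2 - 1*2)))*41 = (15 + 5*√(-7 + (2 - 2)))*41 = (15 + 5*√(-7 + 0))*41 = (15 + 5*√(-7))*41 = (15 + 5*(I*√7))*41 = (15 + 5*I*√7)*41 = 615 + 205*I*√7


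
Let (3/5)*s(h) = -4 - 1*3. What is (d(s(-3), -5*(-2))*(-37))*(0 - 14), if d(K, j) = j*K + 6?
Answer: -171976/3 ≈ -57325.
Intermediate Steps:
s(h) = -35/3 (s(h) = 5*(-4 - 1*3)/3 = 5*(-4 - 3)/3 = (5/3)*(-7) = -35/3)
d(K, j) = 6 + K*j (d(K, j) = K*j + 6 = 6 + K*j)
(d(s(-3), -5*(-2))*(-37))*(0 - 14) = ((6 - (-175)*(-2)/3)*(-37))*(0 - 14) = ((6 - 35/3*10)*(-37))*(-14) = ((6 - 350/3)*(-37))*(-14) = -332/3*(-37)*(-14) = (12284/3)*(-14) = -171976/3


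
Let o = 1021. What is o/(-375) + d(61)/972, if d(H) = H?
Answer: -323179/121500 ≈ -2.6599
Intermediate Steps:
o/(-375) + d(61)/972 = 1021/(-375) + 61/972 = 1021*(-1/375) + 61*(1/972) = -1021/375 + 61/972 = -323179/121500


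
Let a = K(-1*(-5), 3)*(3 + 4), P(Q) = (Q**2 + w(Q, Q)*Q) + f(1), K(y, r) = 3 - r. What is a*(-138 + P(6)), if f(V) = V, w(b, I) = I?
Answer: 0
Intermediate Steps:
P(Q) = 1 + 2*Q**2 (P(Q) = (Q**2 + Q*Q) + 1 = (Q**2 + Q**2) + 1 = 2*Q**2 + 1 = 1 + 2*Q**2)
a = 0 (a = (3 - 1*3)*(3 + 4) = (3 - 3)*7 = 0*7 = 0)
a*(-138 + P(6)) = 0*(-138 + (1 + 2*6**2)) = 0*(-138 + (1 + 2*36)) = 0*(-138 + (1 + 72)) = 0*(-138 + 73) = 0*(-65) = 0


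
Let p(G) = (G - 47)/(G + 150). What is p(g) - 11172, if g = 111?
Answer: -2915828/261 ≈ -11172.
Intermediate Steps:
p(G) = (-47 + G)/(150 + G)
p(g) - 11172 = (-47 + 111)/(150 + 111) - 11172 = 64/261 - 11172 = -2915828/261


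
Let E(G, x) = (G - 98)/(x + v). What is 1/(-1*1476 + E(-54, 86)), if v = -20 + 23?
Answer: -89/131516 ≈ -0.00067672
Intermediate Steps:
v = 3
E(G, x) = (-98 + G)/(3 + x) (E(G, x) = (G - 98)/(x + 3) = (-98 + G)/(3 + x))
1/(-1*1476 + E(-54, 86)) = 1/(-1*1476 + (-98 - 54)/(3 + 86)) = 1/(-1476 - 152/89) = 1/(-131516/89) = -89/131516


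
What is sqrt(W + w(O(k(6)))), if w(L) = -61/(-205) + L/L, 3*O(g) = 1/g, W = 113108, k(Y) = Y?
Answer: sqrt(4753418230)/205 ≈ 336.32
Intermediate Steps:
O(g) = 1/(3*g)
w(L) = 266/205 (w(L) = -61*(-1/205) + 1 = 61/205 + 1 = 266/205)
sqrt(W + w(O(k(6)))) = sqrt(113108 + 266/205) = sqrt(23187406/205) = sqrt(4753418230)/205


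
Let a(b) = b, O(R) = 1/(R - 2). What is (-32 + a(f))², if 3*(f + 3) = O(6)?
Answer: 175561/144 ≈ 1219.2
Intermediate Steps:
O(R) = 1/(-2 + R)
f = -35/12 (f = -3 + 1/(3*(-2 + 6)) = -3 + (⅓)/4 = -3 + (⅓)*(¼) = -3 + 1/12 = -35/12 ≈ -2.9167)
(-32 + a(f))² = (-32 - 35/12)² = (-419/12)² = 175561/144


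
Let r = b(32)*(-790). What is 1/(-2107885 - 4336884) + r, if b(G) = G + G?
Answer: -325847520641/6444769 ≈ -50560.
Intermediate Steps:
b(G) = 2*G
r = -50560 (r = (2*32)*(-790) = 64*(-790) = -50560)
1/(-2107885 - 4336884) + r = 1/(-2107885 - 4336884) - 50560 = 1/(-6444769) - 50560 = -1/6444769 - 50560 = -325847520641/6444769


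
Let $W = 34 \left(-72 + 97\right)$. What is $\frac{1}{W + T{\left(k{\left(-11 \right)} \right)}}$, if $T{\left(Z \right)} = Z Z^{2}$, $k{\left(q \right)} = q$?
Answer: $- \frac{1}{481} \approx -0.002079$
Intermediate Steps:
$W = 850$ ($W = 34 \cdot 25 = 850$)
$T{\left(Z \right)} = Z^{3}$
$\frac{1}{W + T{\left(k{\left(-11 \right)} \right)}} = \frac{1}{850 + \left(-11\right)^{3}} = \frac{1}{850 - 1331} = \frac{1}{-481} = - \frac{1}{481}$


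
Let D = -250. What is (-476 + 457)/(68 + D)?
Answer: 19/182 ≈ 0.10440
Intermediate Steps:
(-476 + 457)/(68 + D) = (-476 + 457)/(68 - 250) = -19/(-182) = -19*(-1/182) = 19/182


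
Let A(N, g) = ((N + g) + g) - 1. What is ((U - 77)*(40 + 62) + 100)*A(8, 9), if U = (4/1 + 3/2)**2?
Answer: -233425/2 ≈ -1.1671e+5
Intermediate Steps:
U = 121/4 (U = (4*1 + 3*(1/2))**2 = (4 + 3/2)**2 = (11/2)**2 = 121/4 ≈ 30.250)
A(N, g) = -1 + N + 2*g (A(N, g) = (N + 2*g) - 1 = -1 + N + 2*g)
((U - 77)*(40 + 62) + 100)*A(8, 9) = ((121/4 - 77)*(40 + 62) + 100)*(-1 + 8 + 2*9) = (-187/4*102 + 100)*(-1 + 8 + 18) = (-9537/2 + 100)*25 = -9337/2*25 = -233425/2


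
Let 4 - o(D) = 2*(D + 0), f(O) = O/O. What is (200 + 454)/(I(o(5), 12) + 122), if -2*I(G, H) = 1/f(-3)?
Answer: 436/81 ≈ 5.3827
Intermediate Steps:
f(O) = 1
o(D) = 4 - 2*D (o(D) = 4 - 2*(D + 0) = 4 - 2*D)
I(G, H) = -½ (I(G, H) = -½/1 = -½*1 = -½)
(200 + 454)/(I(o(5), 12) + 122) = (200 + 454)/(-½ + 122) = 654/(243/2) = 654*(2/243) = 436/81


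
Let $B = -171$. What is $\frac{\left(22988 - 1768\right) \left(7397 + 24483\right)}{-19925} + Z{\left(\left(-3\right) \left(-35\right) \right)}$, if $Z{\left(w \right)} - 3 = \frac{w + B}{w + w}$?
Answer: $- \frac{1188226}{35} \approx -33949.0$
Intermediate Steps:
$Z{\left(w \right)} = 3 + \frac{-171 + w}{2 w}$ ($Z{\left(w \right)} = 3 + \frac{w - 171}{w + w} = 3 + \frac{-171 + w}{2 w}$)
$\frac{\left(22988 - 1768\right) \left(7397 + 24483\right)}{-19925} + Z{\left(\left(-3\right) \left(-35\right) \right)} = \frac{\left(22988 - 1768\right) \left(7397 + 24483\right)}{-19925} + \frac{-171 + 7 \left(\left(-3\right) \left(-35\right)\right)}{2 \left(\left(-3\right) \left(-35\right)\right)} = 21220 \cdot 31880 \left(- \frac{1}{19925}\right) + \frac{-171 + 7 \cdot 105}{2 \cdot 105} = 676493600 \left(- \frac{1}{19925}\right) + \frac{1}{2} \cdot \frac{1}{105} \left(-171 + 735\right) = -33952 + \frac{1}{2} \cdot \frac{1}{105} \cdot 564 = -33952 + \frac{94}{35} = - \frac{1188226}{35}$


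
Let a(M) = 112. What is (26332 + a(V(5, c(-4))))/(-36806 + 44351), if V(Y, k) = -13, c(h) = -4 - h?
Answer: 26444/7545 ≈ 3.5048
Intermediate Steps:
(26332 + a(V(5, c(-4))))/(-36806 + 44351) = (26332 + 112)/(-36806 + 44351) = 26444/7545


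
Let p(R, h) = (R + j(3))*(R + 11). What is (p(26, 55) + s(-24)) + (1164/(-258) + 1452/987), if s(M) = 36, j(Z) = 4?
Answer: 16169448/14147 ≈ 1143.0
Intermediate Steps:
p(R, h) = (4 + R)*(11 + R) (p(R, h) = (R + 4)*(R + 11) = (4 + R)*(11 + R))
(p(26, 55) + s(-24)) + (1164/(-258) + 1452/987) = ((44 + 26² + 15*26) + 36) + (1164/(-258) + 1452/987) = ((44 + 676 + 390) + 36) + (1164*(-1/258) + 1452*(1/987)) = (1110 + 36) + (-194/43 + 484/329) = 1146 - 43014/14147 = 16169448/14147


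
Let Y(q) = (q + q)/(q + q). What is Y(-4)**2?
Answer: 1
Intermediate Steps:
Y(q) = 1 (Y(q) = (2*q)/((2*q)) = (2*q)*(1/(2*q)) = 1)
Y(-4)**2 = 1**2 = 1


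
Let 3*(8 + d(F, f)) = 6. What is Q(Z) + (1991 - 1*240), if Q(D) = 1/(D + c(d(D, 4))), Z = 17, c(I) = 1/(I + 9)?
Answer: 91055/52 ≈ 1751.1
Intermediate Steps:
d(F, f) = -6 (d(F, f) = -8 + (⅓)*6 = -8 + 2 = -6)
c(I) = 1/(9 + I)
Q(D) = 1/(⅓ + D) (Q(D) = 1/(D + 1/(9 - 6)) = 1/(D + 1/3) = 1/(D + ⅓) = 1/(⅓ + D))
Q(Z) + (1991 - 1*240) = 3/(1 + 3*17) + (1991 - 1*240) = 3/(1 + 51) + (1991 - 240) = 3/52 + 1751 = 91055/52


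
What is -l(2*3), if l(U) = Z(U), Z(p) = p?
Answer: -6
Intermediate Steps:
l(U) = U
-l(2*3) = -2*3 = -1*6 = -6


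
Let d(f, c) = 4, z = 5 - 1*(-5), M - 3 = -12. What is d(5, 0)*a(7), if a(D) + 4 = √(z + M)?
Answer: -12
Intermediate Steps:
M = -9 (M = 3 - 12 = -9)
z = 10 (z = 5 + 5 = 10)
a(D) = -3 (a(D) = -4 + √(10 - 9) = -4 + √1 = -4 + 1 = -3)
d(5, 0)*a(7) = 4*(-3) = -12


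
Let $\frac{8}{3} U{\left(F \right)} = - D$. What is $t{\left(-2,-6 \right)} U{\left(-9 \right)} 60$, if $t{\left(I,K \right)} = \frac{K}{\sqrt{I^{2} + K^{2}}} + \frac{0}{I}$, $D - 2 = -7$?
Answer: $- \frac{135 \sqrt{10}}{4} \approx -106.73$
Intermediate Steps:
$D = -5$ ($D = 2 - 7 = -5$)
$t{\left(I,K \right)} = \frac{K}{\sqrt{I^{2} + K^{2}}}$ ($t{\left(I,K \right)} = \frac{K}{\sqrt{I^{2} + K^{2}}} + 0 = \frac{K}{\sqrt{I^{2} + K^{2}}}$)
$U{\left(F \right)} = \frac{15}{8}$ ($U{\left(F \right)} = \frac{3 \left(\left(-1\right) \left(-5\right)\right)}{8} = \frac{3}{8} \cdot 5 = \frac{15}{8}$)
$t{\left(-2,-6 \right)} U{\left(-9 \right)} 60 = - \frac{6}{\sqrt{\left(-2\right)^{2} + \left(-6\right)^{2}}} \cdot \frac{15}{8} \cdot 60 = - \frac{6}{\sqrt{4 + 36}} \cdot \frac{15}{8} \cdot 60 = - \frac{6}{2 \sqrt{10}} \cdot \frac{15}{8} \cdot 60 = - 6 \frac{\sqrt{10}}{20} \cdot \frac{15}{8} \cdot 60 = - \frac{3 \sqrt{10}}{10} \cdot \frac{15}{8} \cdot 60 = - \frac{9 \sqrt{10}}{16} \cdot 60 = - \frac{135 \sqrt{10}}{4}$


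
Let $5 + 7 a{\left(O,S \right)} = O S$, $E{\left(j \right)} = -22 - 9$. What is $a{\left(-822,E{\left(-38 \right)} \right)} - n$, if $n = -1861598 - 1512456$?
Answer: $\frac{23643855}{7} \approx 3.3777 \cdot 10^{6}$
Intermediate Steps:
$E{\left(j \right)} = -31$
$n = -3374054$ ($n = -1861598 - 1512456 = -3374054$)
$a{\left(O,S \right)} = - \frac{5}{7} + \frac{O S}{7}$
$a{\left(-822,E{\left(-38 \right)} \right)} - n = \left(- \frac{5}{7} + \frac{1}{7} \left(-822\right) \left(-31\right)\right) - -3374054 = \left(- \frac{5}{7} + \frac{25482}{7}\right) + 3374054 = \frac{25477}{7} + 3374054 = \frac{23643855}{7}$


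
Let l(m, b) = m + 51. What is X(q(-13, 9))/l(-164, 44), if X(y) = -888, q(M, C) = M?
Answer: 888/113 ≈ 7.8584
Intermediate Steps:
l(m, b) = 51 + m
X(q(-13, 9))/l(-164, 44) = -888/(51 - 164) = -888/(-113) = -888*(-1/113) = 888/113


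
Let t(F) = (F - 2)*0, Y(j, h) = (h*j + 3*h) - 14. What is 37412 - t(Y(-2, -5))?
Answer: 37412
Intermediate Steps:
Y(j, h) = -14 + 3*h + h*j (Y(j, h) = (3*h + h*j) - 14 = -14 + 3*h + h*j)
t(F) = 0 (t(F) = (-2 + F)*0 = 0)
37412 - t(Y(-2, -5)) = 37412 - 1*0 = 37412 + 0 = 37412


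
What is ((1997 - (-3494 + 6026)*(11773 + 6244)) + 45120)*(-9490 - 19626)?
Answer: 1326872226532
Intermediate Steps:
((1997 - (-3494 + 6026)*(11773 + 6244)) + 45120)*(-9490 - 19626) = ((1997 - 2532*18017) + 45120)*(-29116) = ((1997 - 1*45619044) + 45120)*(-29116) = ((1997 - 45619044) + 45120)*(-29116) = (-45617047 + 45120)*(-29116) = -45571927*(-29116) = 1326872226532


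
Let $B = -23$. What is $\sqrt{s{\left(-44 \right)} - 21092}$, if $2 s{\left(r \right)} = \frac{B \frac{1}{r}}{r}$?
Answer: $\frac{i \sqrt{163336494}}{88} \approx 145.23 i$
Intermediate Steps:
$s{\left(r \right)} = - \frac{23}{2 r^{2}}$ ($s{\left(r \right)} = \frac{- \frac{23}{r} \frac{1}{r}}{2} = \frac{\left(-23\right) \frac{1}{r^{2}}}{2} = - \frac{23}{2 r^{2}}$)
$\sqrt{s{\left(-44 \right)} - 21092} = \sqrt{- \frac{23}{2 \cdot 1936} - 21092} = \sqrt{\left(- \frac{23}{2}\right) \frac{1}{1936} - 21092} = \sqrt{- \frac{23}{3872} - 21092} = \sqrt{- \frac{81668247}{3872}} = \frac{i \sqrt{163336494}}{88}$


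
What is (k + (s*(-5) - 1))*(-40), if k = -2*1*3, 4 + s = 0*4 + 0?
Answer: -520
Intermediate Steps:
s = -4 (s = -4 + (0*4 + 0) = -4 + (0 + 0) = -4 + 0 = -4)
k = -6 (k = -2*3 = -6)
(k + (s*(-5) - 1))*(-40) = (-6 + (-4*(-5) - 1))*(-40) = (-6 + (20 - 1))*(-40) = (-6 + 19)*(-40) = 13*(-40) = -520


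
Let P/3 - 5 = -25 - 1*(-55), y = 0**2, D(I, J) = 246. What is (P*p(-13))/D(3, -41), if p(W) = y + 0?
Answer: 0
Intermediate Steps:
y = 0
P = 105 (P = 15 + 3*(-25 - 1*(-55)) = 15 + 3*(-25 + 55) = 15 + 3*30 = 15 + 90 = 105)
p(W) = 0 (p(W) = 0 + 0 = 0)
(P*p(-13))/D(3, -41) = (105*0)/246 = 0*(1/246) = 0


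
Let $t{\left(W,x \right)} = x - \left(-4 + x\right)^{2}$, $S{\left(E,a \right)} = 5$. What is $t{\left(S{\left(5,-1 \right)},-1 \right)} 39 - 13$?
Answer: $-1027$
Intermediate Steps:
$t{\left(S{\left(5,-1 \right)},-1 \right)} 39 - 13 = \left(-1 - \left(-4 - 1\right)^{2}\right) 39 - 13 = \left(-1 - \left(-5\right)^{2}\right) 39 - 13 = \left(-1 - 25\right) 39 - 13 = \left(-26\right) 39 - 13 = -1014 - 13 = -1027$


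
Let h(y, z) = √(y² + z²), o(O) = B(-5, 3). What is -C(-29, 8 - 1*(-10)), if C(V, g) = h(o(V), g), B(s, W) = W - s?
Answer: -2*√97 ≈ -19.698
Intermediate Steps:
o(O) = 8 (o(O) = 3 - 1*(-5) = 3 + 5 = 8)
C(V, g) = √(64 + g²) (C(V, g) = √(8² + g²) = √(64 + g²))
-C(-29, 8 - 1*(-10)) = -√(64 + (8 - 1*(-10))²) = -√(64 + (8 + 10)²) = -√(64 + 18²) = -√(64 + 324) = -√388 = -2*√97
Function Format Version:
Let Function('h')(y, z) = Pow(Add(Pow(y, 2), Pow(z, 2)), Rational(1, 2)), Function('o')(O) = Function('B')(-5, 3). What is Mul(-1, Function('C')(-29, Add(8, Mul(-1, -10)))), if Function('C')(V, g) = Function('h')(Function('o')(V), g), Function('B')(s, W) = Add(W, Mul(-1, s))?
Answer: Mul(-2, Pow(97, Rational(1, 2))) ≈ -19.698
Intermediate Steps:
Function('o')(O) = 8 (Function('o')(O) = Add(3, Mul(-1, -5)) = Add(3, 5) = 8)
Function('C')(V, g) = Pow(Add(64, Pow(g, 2)), Rational(1, 2)) (Function('C')(V, g) = Pow(Add(Pow(8, 2), Pow(g, 2)), Rational(1, 2)) = Pow(Add(64, Pow(g, 2)), Rational(1, 2)))
Mul(-1, Function('C')(-29, Add(8, Mul(-1, -10)))) = Mul(-1, Pow(Add(64, Pow(Add(8, Mul(-1, -10)), 2)), Rational(1, 2))) = Mul(-1, Pow(Add(64, Pow(Add(8, 10), 2)), Rational(1, 2))) = Mul(-1, Pow(Add(64, Pow(18, 2)), Rational(1, 2))) = Mul(-1, Pow(Add(64, 324), Rational(1, 2))) = Mul(-1, Pow(388, Rational(1, 2))) = Mul(-1, Mul(2, Pow(97, Rational(1, 2)))) = Mul(-2, Pow(97, Rational(1, 2)))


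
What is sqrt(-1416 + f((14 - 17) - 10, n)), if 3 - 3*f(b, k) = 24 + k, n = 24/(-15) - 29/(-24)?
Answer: I*sqrt(5122330)/60 ≈ 37.721*I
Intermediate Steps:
n = -47/120 (n = 24*(-1/15) - 29*(-1/24) = -8/5 + 29/24 = -47/120 ≈ -0.39167)
f(b, k) = -7 - k/3 (f(b, k) = 1 - (24 + k)/3 = 1 + (-8 - k/3) = -7 - k/3)
sqrt(-1416 + f((14 - 17) - 10, n)) = sqrt(-1416 + (-7 - 1/3*(-47/120))) = sqrt(-1416 + (-7 + 47/360)) = sqrt(-1416 - 2473/360) = sqrt(-512233/360) = I*sqrt(5122330)/60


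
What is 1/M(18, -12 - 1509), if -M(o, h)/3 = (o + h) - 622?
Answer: 1/6375 ≈ 0.00015686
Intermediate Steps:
M(o, h) = 1866 - 3*h - 3*o (M(o, h) = -3*((o + h) - 622) = -3*((h + o) - 622) = -3*(-622 + h + o) = 1866 - 3*h - 3*o)
1/M(18, -12 - 1509) = 1/(1866 - 3*(-12 - 1509) - 3*18) = 1/(1866 - 3*(-1521) - 54) = 1/(1866 + 4563 - 54) = 1/6375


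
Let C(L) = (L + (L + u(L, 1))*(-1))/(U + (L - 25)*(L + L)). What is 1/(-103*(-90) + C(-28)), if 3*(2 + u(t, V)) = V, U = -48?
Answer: 1752/16241041 ≈ 0.00010787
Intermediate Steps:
u(t, V) = -2 + V/3
C(L) = 5/(3*(-48 + 2*L*(-25 + L))) (C(L) = (L + (L + (-2 + (⅓)*1))*(-1))/(-48 + (L - 25)*(L + L)) = (L + (L + (-2 + ⅓))*(-1))/(-48 + (-25 + L)*(2*L)) = (L + (L - 5/3)*(-1))/(-48 + 2*L*(-25 + L)) = (L + (-5/3 + L)*(-1))/(-48 + 2*L*(-25 + L)) = (L + (5/3 - L))/(-48 + 2*L*(-25 + L)) = 5/(3*(-48 + 2*L*(-25 + L))))
1/(-103*(-90) + C(-28)) = 1/(-103*(-90) + 5/(6*(-24 + (-28)² - 25*(-28)))) = 1/(9270 + 5/(6*(-24 + 784 + 700))) = 1/(9270 + (⅚)/1460) = 1/(9270 + (⅚)*(1/1460)) = 1/(9270 + 1/1752) = 1/(16241041/1752) = 1752/16241041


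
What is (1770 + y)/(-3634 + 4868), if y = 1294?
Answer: 1532/617 ≈ 2.4830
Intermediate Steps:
(1770 + y)/(-3634 + 4868) = (1770 + 1294)/(-3634 + 4868) = 3064/1234 = 3064*(1/1234) = 1532/617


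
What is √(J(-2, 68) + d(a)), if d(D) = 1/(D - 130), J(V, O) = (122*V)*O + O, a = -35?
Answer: I*√449866065/165 ≈ 128.55*I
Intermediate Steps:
J(V, O) = O + 122*O*V (J(V, O) = 122*O*V + O = O + 122*O*V)
d(D) = 1/(-130 + D)
√(J(-2, 68) + d(a)) = √(68*(1 + 122*(-2)) + 1/(-130 - 35)) = √(68*(1 - 244) + 1/(-165)) = √(68*(-243) - 1/165) = √(-16524 - 1/165) = √(-2726461/165) = I*√449866065/165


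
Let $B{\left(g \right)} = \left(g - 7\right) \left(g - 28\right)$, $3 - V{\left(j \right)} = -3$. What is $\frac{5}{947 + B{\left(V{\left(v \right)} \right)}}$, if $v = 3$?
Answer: $\frac{5}{969} \approx 0.00516$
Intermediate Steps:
$V{\left(j \right)} = 6$ ($V{\left(j \right)} = 3 - -3 = 3 + 3 = 6$)
$B{\left(g \right)} = \left(-28 + g\right) \left(-7 + g\right)$ ($B{\left(g \right)} = \left(-7 + g\right) \left(-28 + g\right) = \left(-28 + g\right) \left(-7 + g\right)$)
$\frac{5}{947 + B{\left(V{\left(v \right)} \right)}} = \frac{5}{947 + \left(196 + 6^{2} - 210\right)} = \frac{5}{947 + \left(196 + 36 - 210\right)} = \frac{5}{947 + 22} = \frac{5}{969}$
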